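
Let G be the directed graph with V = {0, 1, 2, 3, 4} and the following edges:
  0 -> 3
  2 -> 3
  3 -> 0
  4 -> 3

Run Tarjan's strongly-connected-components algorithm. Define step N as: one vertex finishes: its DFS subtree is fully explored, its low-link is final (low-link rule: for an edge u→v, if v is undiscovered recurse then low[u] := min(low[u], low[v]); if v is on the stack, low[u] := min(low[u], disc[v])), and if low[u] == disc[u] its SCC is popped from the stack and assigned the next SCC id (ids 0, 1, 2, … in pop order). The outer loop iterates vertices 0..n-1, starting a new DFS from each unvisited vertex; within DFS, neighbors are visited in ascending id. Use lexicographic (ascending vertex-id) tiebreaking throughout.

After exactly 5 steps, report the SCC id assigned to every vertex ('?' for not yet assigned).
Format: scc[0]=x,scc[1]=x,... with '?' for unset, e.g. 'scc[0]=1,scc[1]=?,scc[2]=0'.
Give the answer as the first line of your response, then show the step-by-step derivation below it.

scc[0]=0,scc[1]=1,scc[2]=2,scc[3]=0,scc[4]=3

step 1: low=(low[0]=0,low[1]=?,low[2]=?,low[3]=0,low[4]=?); scc=(scc[0]=?,scc[1]=?,scc[2]=?,scc[3]=?,scc[4]=?)
step 2: low=(low[0]=0,low[1]=?,low[2]=?,low[3]=0,low[4]=?); scc=(scc[0]=0,scc[1]=?,scc[2]=?,scc[3]=0,scc[4]=?)
step 3: low=(low[0]=0,low[1]=2,low[2]=?,low[3]=0,low[4]=?); scc=(scc[0]=0,scc[1]=1,scc[2]=?,scc[3]=0,scc[4]=?)
step 4: low=(low[0]=0,low[1]=2,low[2]=3,low[3]=0,low[4]=?); scc=(scc[0]=0,scc[1]=1,scc[2]=2,scc[3]=0,scc[4]=?)
step 5: low=(low[0]=0,low[1]=2,low[2]=3,low[3]=0,low[4]=4); scc=(scc[0]=0,scc[1]=1,scc[2]=2,scc[3]=0,scc[4]=3)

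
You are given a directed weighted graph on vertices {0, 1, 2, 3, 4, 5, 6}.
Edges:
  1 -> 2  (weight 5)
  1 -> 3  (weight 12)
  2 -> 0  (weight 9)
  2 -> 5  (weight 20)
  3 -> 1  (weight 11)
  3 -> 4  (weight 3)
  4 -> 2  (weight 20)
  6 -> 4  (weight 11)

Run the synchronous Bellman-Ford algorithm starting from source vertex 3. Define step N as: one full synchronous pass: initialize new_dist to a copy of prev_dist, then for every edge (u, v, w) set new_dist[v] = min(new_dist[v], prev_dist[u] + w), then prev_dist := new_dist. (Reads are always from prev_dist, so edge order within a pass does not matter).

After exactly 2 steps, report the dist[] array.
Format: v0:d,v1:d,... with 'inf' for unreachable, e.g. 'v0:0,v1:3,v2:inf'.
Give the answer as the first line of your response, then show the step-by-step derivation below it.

v0:inf,v1:11,v2:16,v3:0,v4:3,v5:inf,v6:inf

step 1: dist = v0:inf,v1:11,v2:inf,v3:0,v4:3,v5:inf,v6:inf
step 2: dist = v0:inf,v1:11,v2:16,v3:0,v4:3,v5:inf,v6:inf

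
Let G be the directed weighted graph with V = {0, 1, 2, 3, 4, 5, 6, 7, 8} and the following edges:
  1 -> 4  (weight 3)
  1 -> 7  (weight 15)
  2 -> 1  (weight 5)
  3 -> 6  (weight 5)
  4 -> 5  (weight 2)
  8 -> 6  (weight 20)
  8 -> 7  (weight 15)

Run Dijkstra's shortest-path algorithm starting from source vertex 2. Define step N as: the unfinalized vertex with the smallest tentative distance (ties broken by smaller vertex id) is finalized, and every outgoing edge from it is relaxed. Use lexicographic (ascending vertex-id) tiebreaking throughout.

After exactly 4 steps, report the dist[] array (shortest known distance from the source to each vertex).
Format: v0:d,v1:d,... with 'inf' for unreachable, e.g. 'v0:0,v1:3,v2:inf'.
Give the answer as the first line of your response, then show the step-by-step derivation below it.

v0:inf,v1:5,v2:0,v3:inf,v4:8,v5:10,v6:inf,v7:20,v8:inf

step 1: dist = v0:inf,v1:5,v2:0,v3:inf,v4:inf,v5:inf,v6:inf,v7:inf,v8:inf
step 2: dist = v0:inf,v1:5,v2:0,v3:inf,v4:8,v5:inf,v6:inf,v7:20,v8:inf
step 3: dist = v0:inf,v1:5,v2:0,v3:inf,v4:8,v5:10,v6:inf,v7:20,v8:inf
step 4: dist = v0:inf,v1:5,v2:0,v3:inf,v4:8,v5:10,v6:inf,v7:20,v8:inf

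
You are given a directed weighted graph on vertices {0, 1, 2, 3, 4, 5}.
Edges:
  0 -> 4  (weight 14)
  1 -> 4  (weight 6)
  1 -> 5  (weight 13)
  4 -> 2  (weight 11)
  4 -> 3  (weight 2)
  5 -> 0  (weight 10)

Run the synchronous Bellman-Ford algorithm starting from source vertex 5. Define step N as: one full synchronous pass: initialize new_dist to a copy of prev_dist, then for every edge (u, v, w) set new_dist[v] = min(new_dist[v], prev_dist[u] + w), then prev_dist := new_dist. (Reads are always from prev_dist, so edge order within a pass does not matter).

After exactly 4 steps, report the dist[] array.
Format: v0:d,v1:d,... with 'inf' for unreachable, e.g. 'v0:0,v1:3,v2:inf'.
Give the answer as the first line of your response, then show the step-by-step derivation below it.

v0:10,v1:inf,v2:35,v3:26,v4:24,v5:0

step 1: dist = v0:10,v1:inf,v2:inf,v3:inf,v4:inf,v5:0
step 2: dist = v0:10,v1:inf,v2:inf,v3:inf,v4:24,v5:0
step 3: dist = v0:10,v1:inf,v2:35,v3:26,v4:24,v5:0
step 4: dist = v0:10,v1:inf,v2:35,v3:26,v4:24,v5:0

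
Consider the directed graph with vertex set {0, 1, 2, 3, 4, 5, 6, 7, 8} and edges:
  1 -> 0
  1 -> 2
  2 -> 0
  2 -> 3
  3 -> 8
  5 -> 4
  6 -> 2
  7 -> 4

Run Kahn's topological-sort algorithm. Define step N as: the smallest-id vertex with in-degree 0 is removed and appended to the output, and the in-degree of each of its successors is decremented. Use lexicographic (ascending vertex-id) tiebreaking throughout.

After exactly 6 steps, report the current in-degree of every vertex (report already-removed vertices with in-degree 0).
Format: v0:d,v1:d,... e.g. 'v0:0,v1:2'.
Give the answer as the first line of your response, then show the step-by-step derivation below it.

v0:0,v1:0,v2:0,v3:0,v4:1,v5:0,v6:0,v7:0,v8:0

step 1: output 1; order=[1]; indeg=(1,0,1,1,2,0,0,0,1)
step 2: output 5; order=[1,5]; indeg=(1,0,1,1,1,0,0,0,1)
step 3: output 6; order=[1,5,6]; indeg=(1,0,0,1,1,0,0,0,1)
step 4: output 2; order=[1,5,6,2]; indeg=(0,0,0,0,1,0,0,0,1)
step 5: output 0; order=[1,5,6,2,0]; indeg=(0,0,0,0,1,0,0,0,1)
step 6: output 3; order=[1,5,6,2,0,3]; indeg=(0,0,0,0,1,0,0,0,0)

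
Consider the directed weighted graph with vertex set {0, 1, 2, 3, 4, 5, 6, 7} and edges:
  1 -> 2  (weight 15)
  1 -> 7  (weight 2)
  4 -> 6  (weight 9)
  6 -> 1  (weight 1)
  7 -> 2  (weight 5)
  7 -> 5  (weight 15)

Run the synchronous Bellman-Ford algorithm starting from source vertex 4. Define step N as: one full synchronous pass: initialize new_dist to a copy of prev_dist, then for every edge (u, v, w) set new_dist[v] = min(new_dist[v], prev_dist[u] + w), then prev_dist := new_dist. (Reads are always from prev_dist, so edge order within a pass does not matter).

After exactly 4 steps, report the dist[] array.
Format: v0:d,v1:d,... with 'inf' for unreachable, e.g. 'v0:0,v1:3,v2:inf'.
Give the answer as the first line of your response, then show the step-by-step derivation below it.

v0:inf,v1:10,v2:17,v3:inf,v4:0,v5:27,v6:9,v7:12

step 1: dist = v0:inf,v1:inf,v2:inf,v3:inf,v4:0,v5:inf,v6:9,v7:inf
step 2: dist = v0:inf,v1:10,v2:inf,v3:inf,v4:0,v5:inf,v6:9,v7:inf
step 3: dist = v0:inf,v1:10,v2:25,v3:inf,v4:0,v5:inf,v6:9,v7:12
step 4: dist = v0:inf,v1:10,v2:17,v3:inf,v4:0,v5:27,v6:9,v7:12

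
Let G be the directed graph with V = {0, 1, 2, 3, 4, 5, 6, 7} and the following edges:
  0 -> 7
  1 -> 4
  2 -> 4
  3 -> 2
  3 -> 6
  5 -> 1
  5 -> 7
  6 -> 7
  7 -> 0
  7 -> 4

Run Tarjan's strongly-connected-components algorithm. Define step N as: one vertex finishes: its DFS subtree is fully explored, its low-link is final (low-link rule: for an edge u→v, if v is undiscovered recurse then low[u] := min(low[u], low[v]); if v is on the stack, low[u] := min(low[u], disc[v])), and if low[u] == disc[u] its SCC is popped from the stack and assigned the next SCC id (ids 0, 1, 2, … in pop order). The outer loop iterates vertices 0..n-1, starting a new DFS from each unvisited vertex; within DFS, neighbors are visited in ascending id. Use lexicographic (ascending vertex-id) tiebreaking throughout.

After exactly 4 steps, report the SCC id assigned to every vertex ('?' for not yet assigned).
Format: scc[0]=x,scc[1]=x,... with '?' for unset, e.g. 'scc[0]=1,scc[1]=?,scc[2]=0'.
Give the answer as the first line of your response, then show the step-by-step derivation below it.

scc[0]=1,scc[1]=2,scc[2]=?,scc[3]=?,scc[4]=0,scc[5]=?,scc[6]=?,scc[7]=1

step 1: low=(low[0]=0,low[1]=?,low[2]=?,low[3]=?,low[4]=2,low[5]=?,low[6]=?,low[7]=0); scc=(scc[0]=?,scc[1]=?,scc[2]=?,scc[3]=?,scc[4]=0,scc[5]=?,scc[6]=?,scc[7]=?)
step 2: low=(low[0]=0,low[1]=?,low[2]=?,low[3]=?,low[4]=2,low[5]=?,low[6]=?,low[7]=0); scc=(scc[0]=?,scc[1]=?,scc[2]=?,scc[3]=?,scc[4]=0,scc[5]=?,scc[6]=?,scc[7]=?)
step 3: low=(low[0]=0,low[1]=?,low[2]=?,low[3]=?,low[4]=2,low[5]=?,low[6]=?,low[7]=0); scc=(scc[0]=1,scc[1]=?,scc[2]=?,scc[3]=?,scc[4]=0,scc[5]=?,scc[6]=?,scc[7]=1)
step 4: low=(low[0]=0,low[1]=3,low[2]=?,low[3]=?,low[4]=2,low[5]=?,low[6]=?,low[7]=0); scc=(scc[0]=1,scc[1]=2,scc[2]=?,scc[3]=?,scc[4]=0,scc[5]=?,scc[6]=?,scc[7]=1)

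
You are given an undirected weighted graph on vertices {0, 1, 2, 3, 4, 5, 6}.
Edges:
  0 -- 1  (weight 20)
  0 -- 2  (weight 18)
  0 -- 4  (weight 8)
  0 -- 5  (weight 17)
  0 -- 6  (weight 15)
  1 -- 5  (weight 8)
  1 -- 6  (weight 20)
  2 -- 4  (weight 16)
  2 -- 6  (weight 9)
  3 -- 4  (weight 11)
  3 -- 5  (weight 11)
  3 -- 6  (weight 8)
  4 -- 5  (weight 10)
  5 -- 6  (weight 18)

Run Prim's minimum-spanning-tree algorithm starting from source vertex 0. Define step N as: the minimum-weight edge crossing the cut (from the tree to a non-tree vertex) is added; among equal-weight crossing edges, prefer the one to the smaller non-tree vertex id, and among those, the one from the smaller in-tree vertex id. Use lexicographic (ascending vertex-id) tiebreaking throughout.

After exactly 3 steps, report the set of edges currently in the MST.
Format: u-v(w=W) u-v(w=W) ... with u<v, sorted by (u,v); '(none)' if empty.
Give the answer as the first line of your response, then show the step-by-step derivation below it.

0-4(w=8) 1-5(w=8) 4-5(w=10)

step 1: add edge 0-4 (w=8); MST = {0-4(w=8)}
step 2: add edge 4-5 (w=10); MST = {0-4(w=8) 4-5(w=10)}
step 3: add edge 1-5 (w=8); MST = {0-4(w=8) 1-5(w=8) 4-5(w=10)}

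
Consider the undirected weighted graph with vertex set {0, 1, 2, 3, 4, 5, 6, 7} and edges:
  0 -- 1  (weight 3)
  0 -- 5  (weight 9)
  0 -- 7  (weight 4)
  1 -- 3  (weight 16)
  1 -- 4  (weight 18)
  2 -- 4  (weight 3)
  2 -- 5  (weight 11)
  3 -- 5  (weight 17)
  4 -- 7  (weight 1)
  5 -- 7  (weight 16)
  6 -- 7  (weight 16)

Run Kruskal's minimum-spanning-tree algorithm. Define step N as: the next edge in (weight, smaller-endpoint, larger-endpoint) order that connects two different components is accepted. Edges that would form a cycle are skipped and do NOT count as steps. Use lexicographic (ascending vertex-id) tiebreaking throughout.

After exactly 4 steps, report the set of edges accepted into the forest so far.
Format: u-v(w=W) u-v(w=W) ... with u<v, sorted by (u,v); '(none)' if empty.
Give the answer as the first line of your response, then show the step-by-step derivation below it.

0-1(w=3) 0-7(w=4) 2-4(w=3) 4-7(w=1)

step 1: add edge 4-7 (w=1); MST = {4-7(w=1)}
step 2: add edge 0-1 (w=3); MST = {0-1(w=3) 4-7(w=1)}
step 3: add edge 2-4 (w=3); MST = {0-1(w=3) 2-4(w=3) 4-7(w=1)}
step 4: add edge 0-7 (w=4); MST = {0-1(w=3) 0-7(w=4) 2-4(w=3) 4-7(w=1)}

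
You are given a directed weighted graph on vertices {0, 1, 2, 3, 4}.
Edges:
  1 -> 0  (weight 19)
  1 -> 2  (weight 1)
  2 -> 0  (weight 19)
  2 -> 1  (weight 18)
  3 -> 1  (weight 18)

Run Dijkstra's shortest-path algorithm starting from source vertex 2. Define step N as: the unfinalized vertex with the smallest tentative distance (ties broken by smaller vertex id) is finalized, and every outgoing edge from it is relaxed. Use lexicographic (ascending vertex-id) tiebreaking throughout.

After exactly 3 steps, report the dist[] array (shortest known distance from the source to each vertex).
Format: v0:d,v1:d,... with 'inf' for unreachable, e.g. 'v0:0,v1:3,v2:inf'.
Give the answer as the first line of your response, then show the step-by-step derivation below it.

v0:19,v1:18,v2:0,v3:inf,v4:inf

step 1: dist = v0:19,v1:18,v2:0,v3:inf,v4:inf
step 2: dist = v0:19,v1:18,v2:0,v3:inf,v4:inf
step 3: dist = v0:19,v1:18,v2:0,v3:inf,v4:inf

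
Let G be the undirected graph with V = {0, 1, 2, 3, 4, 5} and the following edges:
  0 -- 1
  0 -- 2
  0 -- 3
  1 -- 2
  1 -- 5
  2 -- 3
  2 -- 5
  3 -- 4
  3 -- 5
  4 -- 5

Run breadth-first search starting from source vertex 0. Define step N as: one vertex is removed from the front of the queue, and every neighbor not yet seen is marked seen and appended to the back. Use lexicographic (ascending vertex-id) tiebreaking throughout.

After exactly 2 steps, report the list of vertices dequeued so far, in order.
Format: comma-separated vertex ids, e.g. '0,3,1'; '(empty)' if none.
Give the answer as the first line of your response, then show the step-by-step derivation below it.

0,1

step 1: dequeue 0; queue=[1,2,3]; order=0
step 2: dequeue 1; queue=[2,3,5]; order=0,1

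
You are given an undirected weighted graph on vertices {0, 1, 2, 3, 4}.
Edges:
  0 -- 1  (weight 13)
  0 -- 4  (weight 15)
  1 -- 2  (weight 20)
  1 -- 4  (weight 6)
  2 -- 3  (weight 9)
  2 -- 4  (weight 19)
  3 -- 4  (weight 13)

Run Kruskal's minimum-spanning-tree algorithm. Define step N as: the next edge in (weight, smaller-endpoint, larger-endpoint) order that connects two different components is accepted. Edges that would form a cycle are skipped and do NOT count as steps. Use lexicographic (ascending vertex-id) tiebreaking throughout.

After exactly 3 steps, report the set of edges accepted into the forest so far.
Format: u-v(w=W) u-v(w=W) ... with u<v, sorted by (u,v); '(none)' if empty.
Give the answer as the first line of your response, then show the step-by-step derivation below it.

0-1(w=13) 1-4(w=6) 2-3(w=9)

step 1: add edge 1-4 (w=6); MST = {1-4(w=6)}
step 2: add edge 2-3 (w=9); MST = {1-4(w=6) 2-3(w=9)}
step 3: add edge 0-1 (w=13); MST = {0-1(w=13) 1-4(w=6) 2-3(w=9)}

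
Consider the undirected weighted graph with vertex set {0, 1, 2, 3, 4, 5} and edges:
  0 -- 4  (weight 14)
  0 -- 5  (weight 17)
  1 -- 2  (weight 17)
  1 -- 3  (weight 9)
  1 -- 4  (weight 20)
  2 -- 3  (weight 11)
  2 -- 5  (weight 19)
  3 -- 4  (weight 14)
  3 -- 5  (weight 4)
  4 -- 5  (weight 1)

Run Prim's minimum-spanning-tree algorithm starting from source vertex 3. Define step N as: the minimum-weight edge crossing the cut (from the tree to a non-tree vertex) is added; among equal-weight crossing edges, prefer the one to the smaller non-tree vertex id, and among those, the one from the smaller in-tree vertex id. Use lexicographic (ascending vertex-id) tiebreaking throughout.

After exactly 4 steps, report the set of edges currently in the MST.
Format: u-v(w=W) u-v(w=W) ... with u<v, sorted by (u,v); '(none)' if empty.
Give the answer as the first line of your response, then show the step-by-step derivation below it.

1-3(w=9) 2-3(w=11) 3-5(w=4) 4-5(w=1)

step 1: add edge 3-5 (w=4); MST = {3-5(w=4)}
step 2: add edge 4-5 (w=1); MST = {3-5(w=4) 4-5(w=1)}
step 3: add edge 1-3 (w=9); MST = {1-3(w=9) 3-5(w=4) 4-5(w=1)}
step 4: add edge 2-3 (w=11); MST = {1-3(w=9) 2-3(w=11) 3-5(w=4) 4-5(w=1)}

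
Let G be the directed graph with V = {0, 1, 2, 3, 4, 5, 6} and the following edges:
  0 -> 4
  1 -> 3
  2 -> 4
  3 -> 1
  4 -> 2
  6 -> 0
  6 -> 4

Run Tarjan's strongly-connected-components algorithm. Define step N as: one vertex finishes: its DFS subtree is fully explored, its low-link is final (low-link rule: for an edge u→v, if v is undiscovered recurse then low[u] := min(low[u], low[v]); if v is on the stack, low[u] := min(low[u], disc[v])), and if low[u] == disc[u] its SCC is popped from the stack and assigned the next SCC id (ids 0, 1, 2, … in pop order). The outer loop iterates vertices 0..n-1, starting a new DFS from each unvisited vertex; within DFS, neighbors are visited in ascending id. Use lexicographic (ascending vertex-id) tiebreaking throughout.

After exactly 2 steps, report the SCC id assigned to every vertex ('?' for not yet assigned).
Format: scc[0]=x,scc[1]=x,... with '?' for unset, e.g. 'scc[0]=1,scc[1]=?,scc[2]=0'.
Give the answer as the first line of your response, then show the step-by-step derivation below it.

scc[0]=?,scc[1]=?,scc[2]=0,scc[3]=?,scc[4]=0,scc[5]=?,scc[6]=?

step 1: low=(low[0]=0,low[1]=?,low[2]=1,low[3]=?,low[4]=1,low[5]=?,low[6]=?); scc=(scc[0]=?,scc[1]=?,scc[2]=?,scc[3]=?,scc[4]=?,scc[5]=?,scc[6]=?)
step 2: low=(low[0]=0,low[1]=?,low[2]=1,low[3]=?,low[4]=1,low[5]=?,low[6]=?); scc=(scc[0]=?,scc[1]=?,scc[2]=0,scc[3]=?,scc[4]=0,scc[5]=?,scc[6]=?)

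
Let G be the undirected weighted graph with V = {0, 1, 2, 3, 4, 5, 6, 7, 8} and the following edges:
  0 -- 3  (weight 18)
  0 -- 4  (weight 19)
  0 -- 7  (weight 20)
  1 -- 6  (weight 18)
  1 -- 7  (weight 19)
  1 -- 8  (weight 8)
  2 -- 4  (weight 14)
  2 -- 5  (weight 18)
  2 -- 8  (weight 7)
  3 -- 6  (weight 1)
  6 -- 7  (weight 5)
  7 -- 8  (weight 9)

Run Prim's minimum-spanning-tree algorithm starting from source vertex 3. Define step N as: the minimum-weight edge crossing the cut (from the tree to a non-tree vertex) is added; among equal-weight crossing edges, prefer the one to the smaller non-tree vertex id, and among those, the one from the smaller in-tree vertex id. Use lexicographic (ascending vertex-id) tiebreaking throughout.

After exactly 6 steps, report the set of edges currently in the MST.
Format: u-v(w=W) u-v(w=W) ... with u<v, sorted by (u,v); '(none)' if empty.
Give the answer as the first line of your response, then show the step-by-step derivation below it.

1-8(w=8) 2-4(w=14) 2-8(w=7) 3-6(w=1) 6-7(w=5) 7-8(w=9)

step 1: add edge 3-6 (w=1); MST = {3-6(w=1)}
step 2: add edge 6-7 (w=5); MST = {3-6(w=1) 6-7(w=5)}
step 3: add edge 7-8 (w=9); MST = {3-6(w=1) 6-7(w=5) 7-8(w=9)}
step 4: add edge 2-8 (w=7); MST = {2-8(w=7) 3-6(w=1) 6-7(w=5) 7-8(w=9)}
step 5: add edge 1-8 (w=8); MST = {1-8(w=8) 2-8(w=7) 3-6(w=1) 6-7(w=5) 7-8(w=9)}
step 6: add edge 2-4 (w=14); MST = {1-8(w=8) 2-4(w=14) 2-8(w=7) 3-6(w=1) 6-7(w=5) 7-8(w=9)}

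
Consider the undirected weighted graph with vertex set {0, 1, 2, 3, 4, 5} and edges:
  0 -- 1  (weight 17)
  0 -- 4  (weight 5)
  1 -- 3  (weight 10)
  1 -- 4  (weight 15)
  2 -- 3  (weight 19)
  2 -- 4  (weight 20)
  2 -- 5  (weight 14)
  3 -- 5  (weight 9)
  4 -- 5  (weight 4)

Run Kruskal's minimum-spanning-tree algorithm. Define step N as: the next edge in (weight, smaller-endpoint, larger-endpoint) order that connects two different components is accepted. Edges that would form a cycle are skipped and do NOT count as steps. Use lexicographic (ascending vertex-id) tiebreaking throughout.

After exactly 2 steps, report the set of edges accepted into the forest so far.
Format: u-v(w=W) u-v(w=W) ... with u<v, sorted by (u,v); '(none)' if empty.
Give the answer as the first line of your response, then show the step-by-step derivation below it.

0-4(w=5) 4-5(w=4)

step 1: add edge 4-5 (w=4); MST = {4-5(w=4)}
step 2: add edge 0-4 (w=5); MST = {0-4(w=5) 4-5(w=4)}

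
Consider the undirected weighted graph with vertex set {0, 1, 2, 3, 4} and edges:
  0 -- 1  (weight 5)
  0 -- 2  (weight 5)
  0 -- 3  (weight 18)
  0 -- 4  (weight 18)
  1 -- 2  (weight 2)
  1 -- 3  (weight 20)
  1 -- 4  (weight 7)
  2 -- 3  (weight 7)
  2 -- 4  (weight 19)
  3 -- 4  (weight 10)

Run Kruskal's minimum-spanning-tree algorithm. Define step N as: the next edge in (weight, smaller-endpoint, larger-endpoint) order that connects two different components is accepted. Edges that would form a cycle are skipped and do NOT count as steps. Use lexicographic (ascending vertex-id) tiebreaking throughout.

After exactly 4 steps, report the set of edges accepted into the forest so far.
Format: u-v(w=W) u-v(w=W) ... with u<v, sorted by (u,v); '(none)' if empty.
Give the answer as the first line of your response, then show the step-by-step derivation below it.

0-1(w=5) 1-2(w=2) 1-4(w=7) 2-3(w=7)

step 1: add edge 1-2 (w=2); MST = {1-2(w=2)}
step 2: add edge 0-1 (w=5); MST = {0-1(w=5) 1-2(w=2)}
step 3: add edge 1-4 (w=7); MST = {0-1(w=5) 1-2(w=2) 1-4(w=7)}
step 4: add edge 2-3 (w=7); MST = {0-1(w=5) 1-2(w=2) 1-4(w=7) 2-3(w=7)}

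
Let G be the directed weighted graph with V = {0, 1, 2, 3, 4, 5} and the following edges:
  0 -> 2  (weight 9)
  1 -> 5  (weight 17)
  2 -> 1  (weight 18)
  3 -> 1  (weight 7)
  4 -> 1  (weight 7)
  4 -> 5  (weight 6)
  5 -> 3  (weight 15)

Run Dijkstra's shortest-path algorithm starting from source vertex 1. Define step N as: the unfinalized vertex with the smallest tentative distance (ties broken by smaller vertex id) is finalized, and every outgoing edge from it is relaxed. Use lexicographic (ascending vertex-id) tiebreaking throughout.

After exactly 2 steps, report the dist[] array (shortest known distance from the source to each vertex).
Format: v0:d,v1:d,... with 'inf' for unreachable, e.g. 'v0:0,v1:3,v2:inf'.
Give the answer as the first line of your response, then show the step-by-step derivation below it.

v0:inf,v1:0,v2:inf,v3:32,v4:inf,v5:17

step 1: dist = v0:inf,v1:0,v2:inf,v3:inf,v4:inf,v5:17
step 2: dist = v0:inf,v1:0,v2:inf,v3:32,v4:inf,v5:17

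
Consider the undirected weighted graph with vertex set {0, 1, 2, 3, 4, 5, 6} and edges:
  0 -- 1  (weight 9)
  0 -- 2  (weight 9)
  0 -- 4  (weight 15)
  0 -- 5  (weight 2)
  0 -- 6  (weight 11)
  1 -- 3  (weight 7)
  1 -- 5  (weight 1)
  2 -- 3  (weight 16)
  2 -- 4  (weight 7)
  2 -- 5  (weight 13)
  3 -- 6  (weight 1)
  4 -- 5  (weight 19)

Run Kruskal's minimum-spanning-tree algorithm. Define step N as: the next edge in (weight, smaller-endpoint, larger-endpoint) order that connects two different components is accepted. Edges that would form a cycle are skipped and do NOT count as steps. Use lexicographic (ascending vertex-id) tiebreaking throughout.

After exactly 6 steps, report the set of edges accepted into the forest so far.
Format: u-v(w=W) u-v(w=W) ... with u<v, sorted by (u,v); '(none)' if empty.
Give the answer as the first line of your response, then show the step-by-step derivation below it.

0-2(w=9) 0-5(w=2) 1-3(w=7) 1-5(w=1) 2-4(w=7) 3-6(w=1)

step 1: add edge 1-5 (w=1); MST = {1-5(w=1)}
step 2: add edge 3-6 (w=1); MST = {1-5(w=1) 3-6(w=1)}
step 3: add edge 0-5 (w=2); MST = {0-5(w=2) 1-5(w=1) 3-6(w=1)}
step 4: add edge 1-3 (w=7); MST = {0-5(w=2) 1-3(w=7) 1-5(w=1) 3-6(w=1)}
step 5: add edge 2-4 (w=7); MST = {0-5(w=2) 1-3(w=7) 1-5(w=1) 2-4(w=7) 3-6(w=1)}
step 6: add edge 0-2 (w=9); MST = {0-2(w=9) 0-5(w=2) 1-3(w=7) 1-5(w=1) 2-4(w=7) 3-6(w=1)}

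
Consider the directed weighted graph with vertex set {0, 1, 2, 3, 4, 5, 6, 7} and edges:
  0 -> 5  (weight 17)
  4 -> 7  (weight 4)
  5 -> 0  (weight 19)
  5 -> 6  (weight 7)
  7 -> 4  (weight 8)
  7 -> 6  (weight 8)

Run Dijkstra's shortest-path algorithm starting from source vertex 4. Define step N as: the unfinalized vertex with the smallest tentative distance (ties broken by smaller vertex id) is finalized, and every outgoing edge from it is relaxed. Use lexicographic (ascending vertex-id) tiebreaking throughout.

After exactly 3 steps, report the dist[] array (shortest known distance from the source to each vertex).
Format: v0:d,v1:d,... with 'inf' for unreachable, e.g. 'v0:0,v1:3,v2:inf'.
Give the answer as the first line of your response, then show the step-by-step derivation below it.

v0:inf,v1:inf,v2:inf,v3:inf,v4:0,v5:inf,v6:12,v7:4

step 1: dist = v0:inf,v1:inf,v2:inf,v3:inf,v4:0,v5:inf,v6:inf,v7:4
step 2: dist = v0:inf,v1:inf,v2:inf,v3:inf,v4:0,v5:inf,v6:12,v7:4
step 3: dist = v0:inf,v1:inf,v2:inf,v3:inf,v4:0,v5:inf,v6:12,v7:4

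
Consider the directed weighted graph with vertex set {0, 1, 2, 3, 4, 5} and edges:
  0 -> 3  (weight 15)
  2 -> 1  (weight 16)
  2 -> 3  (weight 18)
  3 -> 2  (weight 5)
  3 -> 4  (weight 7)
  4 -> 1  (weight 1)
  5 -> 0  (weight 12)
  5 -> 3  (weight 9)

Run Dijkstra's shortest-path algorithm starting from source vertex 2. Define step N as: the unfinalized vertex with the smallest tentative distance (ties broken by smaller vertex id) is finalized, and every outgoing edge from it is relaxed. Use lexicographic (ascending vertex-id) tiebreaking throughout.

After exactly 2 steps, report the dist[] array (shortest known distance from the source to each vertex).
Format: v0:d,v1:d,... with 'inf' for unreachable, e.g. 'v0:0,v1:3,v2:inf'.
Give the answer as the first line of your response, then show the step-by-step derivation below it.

v0:inf,v1:16,v2:0,v3:18,v4:inf,v5:inf

step 1: dist = v0:inf,v1:16,v2:0,v3:18,v4:inf,v5:inf
step 2: dist = v0:inf,v1:16,v2:0,v3:18,v4:inf,v5:inf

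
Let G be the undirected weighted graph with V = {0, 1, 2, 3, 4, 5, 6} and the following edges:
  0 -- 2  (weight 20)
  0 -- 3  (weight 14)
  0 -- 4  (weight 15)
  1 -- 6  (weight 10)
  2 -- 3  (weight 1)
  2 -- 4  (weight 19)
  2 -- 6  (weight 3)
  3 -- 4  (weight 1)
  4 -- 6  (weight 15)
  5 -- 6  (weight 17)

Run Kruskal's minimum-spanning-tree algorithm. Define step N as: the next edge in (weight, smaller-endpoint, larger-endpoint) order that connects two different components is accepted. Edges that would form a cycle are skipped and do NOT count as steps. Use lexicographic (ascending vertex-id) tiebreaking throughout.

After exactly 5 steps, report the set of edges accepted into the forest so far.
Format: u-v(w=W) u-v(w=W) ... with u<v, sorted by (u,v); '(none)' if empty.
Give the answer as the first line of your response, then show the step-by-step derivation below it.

0-3(w=14) 1-6(w=10) 2-3(w=1) 2-6(w=3) 3-4(w=1)

step 1: add edge 2-3 (w=1); MST = {2-3(w=1)}
step 2: add edge 3-4 (w=1); MST = {2-3(w=1) 3-4(w=1)}
step 3: add edge 2-6 (w=3); MST = {2-3(w=1) 2-6(w=3) 3-4(w=1)}
step 4: add edge 1-6 (w=10); MST = {1-6(w=10) 2-3(w=1) 2-6(w=3) 3-4(w=1)}
step 5: add edge 0-3 (w=14); MST = {0-3(w=14) 1-6(w=10) 2-3(w=1) 2-6(w=3) 3-4(w=1)}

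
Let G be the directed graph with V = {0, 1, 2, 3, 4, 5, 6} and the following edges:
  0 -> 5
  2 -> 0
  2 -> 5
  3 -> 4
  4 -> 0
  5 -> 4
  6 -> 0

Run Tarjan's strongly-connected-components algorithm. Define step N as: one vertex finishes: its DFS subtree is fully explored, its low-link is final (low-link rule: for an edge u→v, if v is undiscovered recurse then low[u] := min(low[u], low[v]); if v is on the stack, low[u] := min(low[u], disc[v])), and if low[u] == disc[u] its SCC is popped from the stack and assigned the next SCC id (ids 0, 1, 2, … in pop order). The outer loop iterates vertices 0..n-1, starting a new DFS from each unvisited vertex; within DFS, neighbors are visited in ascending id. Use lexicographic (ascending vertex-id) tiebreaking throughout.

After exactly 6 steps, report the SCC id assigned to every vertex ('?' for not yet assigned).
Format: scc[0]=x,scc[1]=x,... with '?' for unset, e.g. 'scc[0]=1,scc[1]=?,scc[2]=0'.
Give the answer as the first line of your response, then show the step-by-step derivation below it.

scc[0]=0,scc[1]=1,scc[2]=2,scc[3]=3,scc[4]=0,scc[5]=0,scc[6]=?

step 1: low=(low[0]=0,low[1]=?,low[2]=?,low[3]=?,low[4]=0,low[5]=1,low[6]=?); scc=(scc[0]=?,scc[1]=?,scc[2]=?,scc[3]=?,scc[4]=?,scc[5]=?,scc[6]=?)
step 2: low=(low[0]=0,low[1]=?,low[2]=?,low[3]=?,low[4]=0,low[5]=0,low[6]=?); scc=(scc[0]=?,scc[1]=?,scc[2]=?,scc[3]=?,scc[4]=?,scc[5]=?,scc[6]=?)
step 3: low=(low[0]=0,low[1]=?,low[2]=?,low[3]=?,low[4]=0,low[5]=0,low[6]=?); scc=(scc[0]=0,scc[1]=?,scc[2]=?,scc[3]=?,scc[4]=0,scc[5]=0,scc[6]=?)
step 4: low=(low[0]=0,low[1]=3,low[2]=?,low[3]=?,low[4]=0,low[5]=0,low[6]=?); scc=(scc[0]=0,scc[1]=1,scc[2]=?,scc[3]=?,scc[4]=0,scc[5]=0,scc[6]=?)
step 5: low=(low[0]=0,low[1]=3,low[2]=4,low[3]=?,low[4]=0,low[5]=0,low[6]=?); scc=(scc[0]=0,scc[1]=1,scc[2]=2,scc[3]=?,scc[4]=0,scc[5]=0,scc[6]=?)
step 6: low=(low[0]=0,low[1]=3,low[2]=4,low[3]=5,low[4]=0,low[5]=0,low[6]=?); scc=(scc[0]=0,scc[1]=1,scc[2]=2,scc[3]=3,scc[4]=0,scc[5]=0,scc[6]=?)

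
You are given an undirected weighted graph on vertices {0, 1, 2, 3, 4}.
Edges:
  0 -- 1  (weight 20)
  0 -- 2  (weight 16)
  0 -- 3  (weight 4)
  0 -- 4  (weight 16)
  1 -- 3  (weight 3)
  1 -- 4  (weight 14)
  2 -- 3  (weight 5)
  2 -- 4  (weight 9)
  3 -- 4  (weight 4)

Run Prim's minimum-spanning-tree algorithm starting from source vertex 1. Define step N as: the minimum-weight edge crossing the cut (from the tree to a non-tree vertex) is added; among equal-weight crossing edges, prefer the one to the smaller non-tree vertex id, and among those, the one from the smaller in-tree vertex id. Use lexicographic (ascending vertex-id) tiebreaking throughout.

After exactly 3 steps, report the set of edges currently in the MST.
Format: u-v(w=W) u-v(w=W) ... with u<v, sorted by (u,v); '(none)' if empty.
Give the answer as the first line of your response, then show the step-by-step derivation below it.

0-3(w=4) 1-3(w=3) 3-4(w=4)

step 1: add edge 1-3 (w=3); MST = {1-3(w=3)}
step 2: add edge 0-3 (w=4); MST = {0-3(w=4) 1-3(w=3)}
step 3: add edge 3-4 (w=4); MST = {0-3(w=4) 1-3(w=3) 3-4(w=4)}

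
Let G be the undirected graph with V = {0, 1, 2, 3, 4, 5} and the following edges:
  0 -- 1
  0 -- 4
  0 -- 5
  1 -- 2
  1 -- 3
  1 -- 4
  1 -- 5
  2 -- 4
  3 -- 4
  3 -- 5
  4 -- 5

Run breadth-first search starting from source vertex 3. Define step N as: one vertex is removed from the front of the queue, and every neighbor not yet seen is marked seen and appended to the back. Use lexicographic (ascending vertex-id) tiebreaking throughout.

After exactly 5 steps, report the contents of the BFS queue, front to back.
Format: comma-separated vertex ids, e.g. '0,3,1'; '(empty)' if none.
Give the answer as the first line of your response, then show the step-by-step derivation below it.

2

step 1: dequeue 3; queue=[1,4,5]; order=3
step 2: dequeue 1; queue=[4,5,0,2]; order=3,1
step 3: dequeue 4; queue=[5,0,2]; order=3,1,4
step 4: dequeue 5; queue=[0,2]; order=3,1,4,5
step 5: dequeue 0; queue=[2]; order=3,1,4,5,0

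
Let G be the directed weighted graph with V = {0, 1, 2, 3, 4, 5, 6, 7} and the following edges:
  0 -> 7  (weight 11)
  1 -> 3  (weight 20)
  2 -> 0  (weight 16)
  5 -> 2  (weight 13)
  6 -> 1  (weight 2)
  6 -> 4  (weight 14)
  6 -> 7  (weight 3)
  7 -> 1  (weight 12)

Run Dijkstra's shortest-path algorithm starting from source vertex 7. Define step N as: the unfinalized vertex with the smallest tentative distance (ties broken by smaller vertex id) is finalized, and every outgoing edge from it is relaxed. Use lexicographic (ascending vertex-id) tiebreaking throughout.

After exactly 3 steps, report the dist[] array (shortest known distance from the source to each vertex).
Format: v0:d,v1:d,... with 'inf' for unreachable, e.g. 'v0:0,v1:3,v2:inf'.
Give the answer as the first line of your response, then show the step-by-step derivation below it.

v0:inf,v1:12,v2:inf,v3:32,v4:inf,v5:inf,v6:inf,v7:0

step 1: dist = v0:inf,v1:12,v2:inf,v3:inf,v4:inf,v5:inf,v6:inf,v7:0
step 2: dist = v0:inf,v1:12,v2:inf,v3:32,v4:inf,v5:inf,v6:inf,v7:0
step 3: dist = v0:inf,v1:12,v2:inf,v3:32,v4:inf,v5:inf,v6:inf,v7:0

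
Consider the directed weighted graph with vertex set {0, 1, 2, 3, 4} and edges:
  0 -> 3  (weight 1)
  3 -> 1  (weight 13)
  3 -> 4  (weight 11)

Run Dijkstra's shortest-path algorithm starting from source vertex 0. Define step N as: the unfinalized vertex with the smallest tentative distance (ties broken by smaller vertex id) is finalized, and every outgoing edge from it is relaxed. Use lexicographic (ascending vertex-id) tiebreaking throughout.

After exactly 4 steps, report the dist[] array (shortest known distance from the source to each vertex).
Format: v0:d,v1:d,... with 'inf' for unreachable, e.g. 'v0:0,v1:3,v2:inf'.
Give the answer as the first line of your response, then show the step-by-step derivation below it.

v0:0,v1:14,v2:inf,v3:1,v4:12

step 1: dist = v0:0,v1:inf,v2:inf,v3:1,v4:inf
step 2: dist = v0:0,v1:14,v2:inf,v3:1,v4:12
step 3: dist = v0:0,v1:14,v2:inf,v3:1,v4:12
step 4: dist = v0:0,v1:14,v2:inf,v3:1,v4:12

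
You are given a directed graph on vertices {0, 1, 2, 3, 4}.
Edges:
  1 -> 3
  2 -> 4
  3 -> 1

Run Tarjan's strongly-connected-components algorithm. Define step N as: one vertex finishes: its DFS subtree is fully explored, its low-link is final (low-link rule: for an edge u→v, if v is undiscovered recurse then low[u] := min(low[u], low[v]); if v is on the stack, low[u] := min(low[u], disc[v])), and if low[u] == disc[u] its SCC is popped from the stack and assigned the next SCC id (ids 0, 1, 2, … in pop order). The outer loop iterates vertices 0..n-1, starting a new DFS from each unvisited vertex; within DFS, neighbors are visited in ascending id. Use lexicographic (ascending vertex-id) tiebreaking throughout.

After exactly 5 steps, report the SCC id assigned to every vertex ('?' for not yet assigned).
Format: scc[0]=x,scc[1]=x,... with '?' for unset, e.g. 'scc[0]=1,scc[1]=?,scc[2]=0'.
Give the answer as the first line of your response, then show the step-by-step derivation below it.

scc[0]=0,scc[1]=1,scc[2]=3,scc[3]=1,scc[4]=2

step 1: low=(low[0]=0,low[1]=?,low[2]=?,low[3]=?,low[4]=?); scc=(scc[0]=0,scc[1]=?,scc[2]=?,scc[3]=?,scc[4]=?)
step 2: low=(low[0]=0,low[1]=1,low[2]=?,low[3]=1,low[4]=?); scc=(scc[0]=0,scc[1]=?,scc[2]=?,scc[3]=?,scc[4]=?)
step 3: low=(low[0]=0,low[1]=1,low[2]=?,low[3]=1,low[4]=?); scc=(scc[0]=0,scc[1]=1,scc[2]=?,scc[3]=1,scc[4]=?)
step 4: low=(low[0]=0,low[1]=1,low[2]=3,low[3]=1,low[4]=4); scc=(scc[0]=0,scc[1]=1,scc[2]=?,scc[3]=1,scc[4]=2)
step 5: low=(low[0]=0,low[1]=1,low[2]=3,low[3]=1,low[4]=4); scc=(scc[0]=0,scc[1]=1,scc[2]=3,scc[3]=1,scc[4]=2)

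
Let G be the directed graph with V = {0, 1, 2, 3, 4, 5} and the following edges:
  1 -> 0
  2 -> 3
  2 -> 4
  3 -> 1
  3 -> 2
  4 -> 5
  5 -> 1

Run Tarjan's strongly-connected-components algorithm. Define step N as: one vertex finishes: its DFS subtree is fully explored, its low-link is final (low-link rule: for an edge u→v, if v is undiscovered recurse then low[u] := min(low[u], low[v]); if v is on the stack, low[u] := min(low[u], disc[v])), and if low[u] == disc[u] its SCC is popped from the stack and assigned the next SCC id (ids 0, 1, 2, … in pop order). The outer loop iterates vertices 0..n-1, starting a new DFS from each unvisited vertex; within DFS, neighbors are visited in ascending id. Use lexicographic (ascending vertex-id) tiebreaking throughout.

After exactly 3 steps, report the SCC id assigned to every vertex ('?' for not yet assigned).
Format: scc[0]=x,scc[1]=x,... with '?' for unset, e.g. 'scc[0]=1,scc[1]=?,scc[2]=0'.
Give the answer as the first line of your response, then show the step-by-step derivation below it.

scc[0]=0,scc[1]=1,scc[2]=?,scc[3]=?,scc[4]=?,scc[5]=?

step 1: low=(low[0]=0,low[1]=?,low[2]=?,low[3]=?,low[4]=?,low[5]=?); scc=(scc[0]=0,scc[1]=?,scc[2]=?,scc[3]=?,scc[4]=?,scc[5]=?)
step 2: low=(low[0]=0,low[1]=1,low[2]=?,low[3]=?,low[4]=?,low[5]=?); scc=(scc[0]=0,scc[1]=1,scc[2]=?,scc[3]=?,scc[4]=?,scc[5]=?)
step 3: low=(low[0]=0,low[1]=1,low[2]=2,low[3]=2,low[4]=?,low[5]=?); scc=(scc[0]=0,scc[1]=1,scc[2]=?,scc[3]=?,scc[4]=?,scc[5]=?)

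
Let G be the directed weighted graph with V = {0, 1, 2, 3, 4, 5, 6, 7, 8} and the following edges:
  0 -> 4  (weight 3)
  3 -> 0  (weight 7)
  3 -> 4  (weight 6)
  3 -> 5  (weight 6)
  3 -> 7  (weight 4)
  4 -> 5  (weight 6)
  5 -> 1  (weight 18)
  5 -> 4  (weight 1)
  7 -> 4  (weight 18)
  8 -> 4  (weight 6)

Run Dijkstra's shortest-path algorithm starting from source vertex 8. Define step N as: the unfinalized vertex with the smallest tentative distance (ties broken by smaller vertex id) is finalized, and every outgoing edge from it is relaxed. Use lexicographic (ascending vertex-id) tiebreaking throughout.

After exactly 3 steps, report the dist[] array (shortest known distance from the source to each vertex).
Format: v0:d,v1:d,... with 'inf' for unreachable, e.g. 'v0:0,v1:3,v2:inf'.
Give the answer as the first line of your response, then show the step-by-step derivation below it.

v0:inf,v1:30,v2:inf,v3:inf,v4:6,v5:12,v6:inf,v7:inf,v8:0

step 1: dist = v0:inf,v1:inf,v2:inf,v3:inf,v4:6,v5:inf,v6:inf,v7:inf,v8:0
step 2: dist = v0:inf,v1:inf,v2:inf,v3:inf,v4:6,v5:12,v6:inf,v7:inf,v8:0
step 3: dist = v0:inf,v1:30,v2:inf,v3:inf,v4:6,v5:12,v6:inf,v7:inf,v8:0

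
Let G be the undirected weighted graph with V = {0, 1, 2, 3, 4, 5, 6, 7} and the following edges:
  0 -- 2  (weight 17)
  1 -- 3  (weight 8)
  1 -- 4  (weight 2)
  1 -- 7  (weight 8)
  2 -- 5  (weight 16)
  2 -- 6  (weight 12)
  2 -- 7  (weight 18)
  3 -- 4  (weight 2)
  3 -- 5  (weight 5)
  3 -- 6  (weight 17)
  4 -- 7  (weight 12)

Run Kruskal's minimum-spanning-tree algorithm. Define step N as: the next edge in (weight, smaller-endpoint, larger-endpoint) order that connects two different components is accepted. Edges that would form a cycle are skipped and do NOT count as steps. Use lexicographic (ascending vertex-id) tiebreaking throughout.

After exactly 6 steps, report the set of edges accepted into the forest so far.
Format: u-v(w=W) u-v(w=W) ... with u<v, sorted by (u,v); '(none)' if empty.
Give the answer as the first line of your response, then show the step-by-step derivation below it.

1-4(w=2) 1-7(w=8) 2-5(w=16) 2-6(w=12) 3-4(w=2) 3-5(w=5)

step 1: add edge 1-4 (w=2); MST = {1-4(w=2)}
step 2: add edge 3-4 (w=2); MST = {1-4(w=2) 3-4(w=2)}
step 3: add edge 3-5 (w=5); MST = {1-4(w=2) 3-4(w=2) 3-5(w=5)}
step 4: add edge 1-7 (w=8); MST = {1-4(w=2) 1-7(w=8) 3-4(w=2) 3-5(w=5)}
step 5: add edge 2-6 (w=12); MST = {1-4(w=2) 1-7(w=8) 2-6(w=12) 3-4(w=2) 3-5(w=5)}
step 6: add edge 2-5 (w=16); MST = {1-4(w=2) 1-7(w=8) 2-5(w=16) 2-6(w=12) 3-4(w=2) 3-5(w=5)}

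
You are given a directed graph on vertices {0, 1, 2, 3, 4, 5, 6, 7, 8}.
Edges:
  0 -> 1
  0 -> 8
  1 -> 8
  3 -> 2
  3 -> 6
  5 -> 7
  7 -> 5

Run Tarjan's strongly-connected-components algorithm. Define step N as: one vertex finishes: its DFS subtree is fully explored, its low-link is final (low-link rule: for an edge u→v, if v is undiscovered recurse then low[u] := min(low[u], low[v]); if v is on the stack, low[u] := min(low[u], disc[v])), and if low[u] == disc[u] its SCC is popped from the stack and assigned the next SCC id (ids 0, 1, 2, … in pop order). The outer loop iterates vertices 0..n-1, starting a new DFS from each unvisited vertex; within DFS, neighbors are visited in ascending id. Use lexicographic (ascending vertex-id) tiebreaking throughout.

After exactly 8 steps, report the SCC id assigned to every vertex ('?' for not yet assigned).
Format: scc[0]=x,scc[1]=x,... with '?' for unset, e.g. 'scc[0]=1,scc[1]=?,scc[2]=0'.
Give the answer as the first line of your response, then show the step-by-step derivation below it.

scc[0]=2,scc[1]=1,scc[2]=3,scc[3]=5,scc[4]=6,scc[5]=?,scc[6]=4,scc[7]=?,scc[8]=0

step 1: low=(low[0]=0,low[1]=1,low[2]=?,low[3]=?,low[4]=?,low[5]=?,low[6]=?,low[7]=?,low[8]=2); scc=(scc[0]=?,scc[1]=?,scc[2]=?,scc[3]=?,scc[4]=?,scc[5]=?,scc[6]=?,scc[7]=?,scc[8]=0)
step 2: low=(low[0]=0,low[1]=1,low[2]=?,low[3]=?,low[4]=?,low[5]=?,low[6]=?,low[7]=?,low[8]=2); scc=(scc[0]=?,scc[1]=1,scc[2]=?,scc[3]=?,scc[4]=?,scc[5]=?,scc[6]=?,scc[7]=?,scc[8]=0)
step 3: low=(low[0]=0,low[1]=1,low[2]=?,low[3]=?,low[4]=?,low[5]=?,low[6]=?,low[7]=?,low[8]=2); scc=(scc[0]=2,scc[1]=1,scc[2]=?,scc[3]=?,scc[4]=?,scc[5]=?,scc[6]=?,scc[7]=?,scc[8]=0)
step 4: low=(low[0]=0,low[1]=1,low[2]=3,low[3]=?,low[4]=?,low[5]=?,low[6]=?,low[7]=?,low[8]=2); scc=(scc[0]=2,scc[1]=1,scc[2]=3,scc[3]=?,scc[4]=?,scc[5]=?,scc[6]=?,scc[7]=?,scc[8]=0)
step 5: low=(low[0]=0,low[1]=1,low[2]=3,low[3]=4,low[4]=?,low[5]=?,low[6]=5,low[7]=?,low[8]=2); scc=(scc[0]=2,scc[1]=1,scc[2]=3,scc[3]=?,scc[4]=?,scc[5]=?,scc[6]=4,scc[7]=?,scc[8]=0)
step 6: low=(low[0]=0,low[1]=1,low[2]=3,low[3]=4,low[4]=?,low[5]=?,low[6]=5,low[7]=?,low[8]=2); scc=(scc[0]=2,scc[1]=1,scc[2]=3,scc[3]=5,scc[4]=?,scc[5]=?,scc[6]=4,scc[7]=?,scc[8]=0)
step 7: low=(low[0]=0,low[1]=1,low[2]=3,low[3]=4,low[4]=6,low[5]=?,low[6]=5,low[7]=?,low[8]=2); scc=(scc[0]=2,scc[1]=1,scc[2]=3,scc[3]=5,scc[4]=6,scc[5]=?,scc[6]=4,scc[7]=?,scc[8]=0)
step 8: low=(low[0]=0,low[1]=1,low[2]=3,low[3]=4,low[4]=6,low[5]=7,low[6]=5,low[7]=7,low[8]=2); scc=(scc[0]=2,scc[1]=1,scc[2]=3,scc[3]=5,scc[4]=6,scc[5]=?,scc[6]=4,scc[7]=?,scc[8]=0)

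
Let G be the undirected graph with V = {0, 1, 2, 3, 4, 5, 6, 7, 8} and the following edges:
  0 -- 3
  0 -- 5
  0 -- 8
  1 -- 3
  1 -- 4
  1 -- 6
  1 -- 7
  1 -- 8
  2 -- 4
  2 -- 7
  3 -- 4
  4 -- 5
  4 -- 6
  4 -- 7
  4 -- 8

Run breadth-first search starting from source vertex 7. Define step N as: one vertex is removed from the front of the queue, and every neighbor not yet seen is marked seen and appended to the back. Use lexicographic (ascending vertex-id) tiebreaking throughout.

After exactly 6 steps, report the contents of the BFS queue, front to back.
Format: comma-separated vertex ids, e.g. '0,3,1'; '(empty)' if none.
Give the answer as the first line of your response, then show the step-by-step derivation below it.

8,5,0

step 1: dequeue 7; queue=[1,2,4]; order=7
step 2: dequeue 1; queue=[2,4,3,6,8]; order=7,1
step 3: dequeue 2; queue=[4,3,6,8]; order=7,1,2
step 4: dequeue 4; queue=[3,6,8,5]; order=7,1,2,4
step 5: dequeue 3; queue=[6,8,5,0]; order=7,1,2,4,3
step 6: dequeue 6; queue=[8,5,0]; order=7,1,2,4,3,6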